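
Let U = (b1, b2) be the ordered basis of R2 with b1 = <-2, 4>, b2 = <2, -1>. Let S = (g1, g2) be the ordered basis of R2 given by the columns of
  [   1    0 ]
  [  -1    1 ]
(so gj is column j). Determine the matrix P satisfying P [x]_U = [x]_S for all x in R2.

[[-2, 2], [2, 1]]

Let M have columns bj and N have columns gj. Then for every x, N [x]_S = x = M [x]_U, so P = N^(-1) M.
Since det N = 1, N^(-1) has integer entries; multiplying gives P = [[-2, 2], [2, 1]].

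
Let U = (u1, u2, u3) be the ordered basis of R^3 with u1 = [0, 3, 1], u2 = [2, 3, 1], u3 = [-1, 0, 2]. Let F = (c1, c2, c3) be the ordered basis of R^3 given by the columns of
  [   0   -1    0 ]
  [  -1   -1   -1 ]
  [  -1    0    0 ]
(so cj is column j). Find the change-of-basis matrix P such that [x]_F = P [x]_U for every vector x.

[[-1, -1, -2], [0, -2, 1], [-2, 0, 1]]

Take x = uj: its U-coordinates are the j-th standard unit vector, so P e_j — column j of P — equals [uj]_F.
u1 = -c1 + 0·c2 - 2c3, giving column 1 = [-1, 0, -2]; repeating for each j gives P = [[-1, -1, -2], [0, -2, 1], [-2, 0, 1]].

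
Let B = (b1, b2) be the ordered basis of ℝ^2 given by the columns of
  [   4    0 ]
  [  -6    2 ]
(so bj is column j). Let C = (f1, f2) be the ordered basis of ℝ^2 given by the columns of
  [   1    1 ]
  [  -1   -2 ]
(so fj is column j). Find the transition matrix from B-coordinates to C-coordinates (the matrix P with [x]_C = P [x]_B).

[[2, 2], [2, -2]]

Take x = bj: its B-coordinates are the j-th standard unit vector, so P e_j — column j of P — equals [bj]_C.
b1 = 2f1 + 2f2, giving column 1 = [2, 2]; repeating for each j gives P = [[2, 2], [2, -2]].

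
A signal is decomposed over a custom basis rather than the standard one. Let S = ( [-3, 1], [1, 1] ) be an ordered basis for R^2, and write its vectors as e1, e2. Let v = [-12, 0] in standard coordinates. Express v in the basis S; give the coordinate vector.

[3, -3]

[v]_S is the unique c with M c = v, where M has columns e1, e2.
System: -3c_1 + c_2 = -12, c_1 + c_2 = 0; solving gives c_1 = 3, c_2 = -3.
Check: 3e1 - 3e2 = [-12, 0].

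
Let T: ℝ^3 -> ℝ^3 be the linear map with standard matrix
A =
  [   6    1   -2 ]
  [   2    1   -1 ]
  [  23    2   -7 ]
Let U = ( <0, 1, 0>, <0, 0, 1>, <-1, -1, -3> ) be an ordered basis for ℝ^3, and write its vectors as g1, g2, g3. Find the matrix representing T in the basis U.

With P the matrix whose columns are g1, ..., g3, [T]_U = P^(-1) A P.
Column by column: T(g1) = A g1 = <1, 1, 2>; its U-coordinates <0, -1, -1> give column 1.
Continuing for each basis vector yields [T]_U = [[0, 1, 1], [-1, -1, -1], [-1, 2, 1]].

[[0, 1, 1], [-1, -1, -1], [-1, 2, 1]]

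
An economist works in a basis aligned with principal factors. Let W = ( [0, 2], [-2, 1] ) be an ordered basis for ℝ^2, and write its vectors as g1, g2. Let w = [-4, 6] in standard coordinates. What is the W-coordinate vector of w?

[w]_W is the unique c with M c = w, where M has columns g1, g2.
System: 0c_1 - 2c_2 = -4, 2c_1 + c_2 = 6; solving gives c_1 = 2, c_2 = 2.
Check: 2g1 + 2g2 = [-4, 6].

[2, 2]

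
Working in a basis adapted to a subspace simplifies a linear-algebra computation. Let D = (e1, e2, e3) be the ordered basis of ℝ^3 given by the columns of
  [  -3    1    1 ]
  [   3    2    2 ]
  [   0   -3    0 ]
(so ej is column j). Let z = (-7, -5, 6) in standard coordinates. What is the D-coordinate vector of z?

[z]_D is the unique c with M c = z, where M has columns e1, ..., e3.
Row-reducing the augmented matrix [M | z] gives c = (1, -2, -2).
Check: e1 - 2e2 - 2e3 = (-7, -5, 6).

(1, -2, -2)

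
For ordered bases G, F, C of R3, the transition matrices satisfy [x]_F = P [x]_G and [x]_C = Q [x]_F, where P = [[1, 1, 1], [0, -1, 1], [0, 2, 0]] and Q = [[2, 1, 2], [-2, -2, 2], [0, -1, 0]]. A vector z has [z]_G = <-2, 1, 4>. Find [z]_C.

<13, -8, -3>

Composing the changes, [z]_C = Q P [z]_G.
Q P = [[2, 5, 3], [-2, 4, -4], [0, 1, -1]]; applying this to <-2, 1, 4> gives <13, -8, -3>.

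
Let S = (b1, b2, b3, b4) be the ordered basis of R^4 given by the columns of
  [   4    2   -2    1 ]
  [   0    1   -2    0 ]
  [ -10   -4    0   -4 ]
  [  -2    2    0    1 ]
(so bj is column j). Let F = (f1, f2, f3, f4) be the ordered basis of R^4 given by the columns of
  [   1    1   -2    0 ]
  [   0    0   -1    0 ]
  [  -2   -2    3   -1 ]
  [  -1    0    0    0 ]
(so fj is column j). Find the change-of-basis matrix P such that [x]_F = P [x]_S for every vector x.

[[2, -2, 0, -1], [2, 2, 2, 2], [0, -1, 2, 0], [2, 1, 2, 2]]

Take x = bj: its S-coordinates are the j-th standard unit vector, so P e_j — column j of P — equals [bj]_F.
b1 = 2f1 + 2f2 + 0·f3 + 2f4, giving column 1 = (2, 2, 0, 2); repeating for each j gives P = [[2, -2, 0, -1], [2, 2, 2, 2], [0, -1, 2, 0], [2, 1, 2, 2]].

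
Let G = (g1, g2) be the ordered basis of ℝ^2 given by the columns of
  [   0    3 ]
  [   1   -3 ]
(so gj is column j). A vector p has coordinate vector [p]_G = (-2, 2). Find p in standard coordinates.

(6, -8)

p = M [p]_G, where M has columns g1, g2.
Carrying out the matrix-vector product, p = (6, -8).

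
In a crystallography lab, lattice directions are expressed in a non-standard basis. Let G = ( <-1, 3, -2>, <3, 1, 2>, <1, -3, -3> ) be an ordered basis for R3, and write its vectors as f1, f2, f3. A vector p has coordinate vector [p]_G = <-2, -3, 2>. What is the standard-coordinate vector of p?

<-5, -15, -8>

p = M [p]_G, where M has columns f1, ..., f3.
Carrying out the matrix-vector product, p = <-5, -15, -8>.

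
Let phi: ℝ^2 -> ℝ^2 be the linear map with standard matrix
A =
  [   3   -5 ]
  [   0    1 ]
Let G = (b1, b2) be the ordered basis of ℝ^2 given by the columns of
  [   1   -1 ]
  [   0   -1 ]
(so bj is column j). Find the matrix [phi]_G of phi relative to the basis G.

With P the matrix whose columns are b1, b2, [phi]_G = P^(-1) A P.
Column by column: phi(b1) = A b1 = [3, 0]; its G-coordinates [3, 0] give column 1.
Continuing for each basis vector yields [phi]_G = [[3, 3], [0, 1]].

[[3, 3], [0, 1]]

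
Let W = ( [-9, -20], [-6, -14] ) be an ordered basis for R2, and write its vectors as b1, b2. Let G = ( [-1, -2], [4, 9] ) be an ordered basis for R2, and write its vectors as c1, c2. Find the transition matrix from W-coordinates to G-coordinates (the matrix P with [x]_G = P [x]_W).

Take x = bj: its W-coordinates are the j-th standard unit vector, so P e_j — column j of P — equals [bj]_G.
b1 = c1 - 2c2, giving column 1 = [1, -2]; repeating for each j gives P = [[1, -2], [-2, -2]].

[[1, -2], [-2, -2]]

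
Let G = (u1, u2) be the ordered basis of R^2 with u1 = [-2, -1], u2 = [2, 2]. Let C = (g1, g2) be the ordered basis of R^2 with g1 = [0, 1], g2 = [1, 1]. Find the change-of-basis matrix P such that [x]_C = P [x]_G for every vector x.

Take x = uj: its G-coordinates are the j-th standard unit vector, so P e_j — column j of P — equals [uj]_C.
u1 = g1 - 2g2, giving column 1 = [1, -2]; repeating for each j gives P = [[1, 0], [-2, 2]].

[[1, 0], [-2, 2]]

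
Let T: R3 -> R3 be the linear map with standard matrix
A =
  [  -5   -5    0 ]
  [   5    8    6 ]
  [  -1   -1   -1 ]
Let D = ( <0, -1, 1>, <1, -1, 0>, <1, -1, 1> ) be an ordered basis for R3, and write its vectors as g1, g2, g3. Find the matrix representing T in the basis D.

With P the matrix whose columns are g1, ..., g3, [T]_D = P^(-1) A P.
Column by column: T(g1) = A g1 = <5, -2, 0>; its D-coordinates <-3, 2, 3> give column 1.
Continuing for each basis vector yields [T]_D = [[-3, 3, -3], [2, 3, -2], [3, -3, 2]].

[[-3, 3, -3], [2, 3, -2], [3, -3, 2]]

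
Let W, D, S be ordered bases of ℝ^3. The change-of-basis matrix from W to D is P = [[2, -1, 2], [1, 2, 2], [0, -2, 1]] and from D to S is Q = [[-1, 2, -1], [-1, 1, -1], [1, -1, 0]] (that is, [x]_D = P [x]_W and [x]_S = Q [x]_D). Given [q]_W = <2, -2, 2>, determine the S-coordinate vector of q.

Apply P to get D-coordinates <10, 2, 6>, then Q to get S-coordinates.
The result is [q]_S = <-12, -14, 8>.

<-12, -14, 8>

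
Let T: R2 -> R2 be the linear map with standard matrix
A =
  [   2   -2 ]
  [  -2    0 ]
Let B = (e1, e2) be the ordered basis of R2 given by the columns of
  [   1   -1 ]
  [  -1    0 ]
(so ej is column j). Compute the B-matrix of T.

[[2, -2], [-2, 0]]

The j-th column of [T]_B is [T(ej)]_B.
T(e1) = A e1 = <4, -2> = 2e1 - 2e2, so column 1 is <2, -2>.
Repeating for e2 and assembling the columns gives [[2, -2], [-2, 0]].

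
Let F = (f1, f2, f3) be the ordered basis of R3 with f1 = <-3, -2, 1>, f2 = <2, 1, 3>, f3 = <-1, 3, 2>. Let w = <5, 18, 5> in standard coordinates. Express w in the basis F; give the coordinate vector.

Write w = c_1 f1 + ... + c_3 f3 and solve for the c_i.
Gaussian elimination on [M | w] yields c = (-3, 0, 4).
Check: -3f1 + 0·f2 + 4f3 = <5, 18, 5>.

<-3, 0, 4>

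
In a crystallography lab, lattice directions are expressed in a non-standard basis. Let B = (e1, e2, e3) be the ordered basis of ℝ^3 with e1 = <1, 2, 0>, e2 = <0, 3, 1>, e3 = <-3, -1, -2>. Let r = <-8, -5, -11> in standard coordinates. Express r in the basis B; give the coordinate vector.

[r]_B is the unique c with M c = r, where M has columns e1, ..., e3.
Solving this 3x3 system gives c = (4, -3, 4).
Check: 4e1 - 3e2 + 4e3 = <-8, -5, -11>.

<4, -3, 4>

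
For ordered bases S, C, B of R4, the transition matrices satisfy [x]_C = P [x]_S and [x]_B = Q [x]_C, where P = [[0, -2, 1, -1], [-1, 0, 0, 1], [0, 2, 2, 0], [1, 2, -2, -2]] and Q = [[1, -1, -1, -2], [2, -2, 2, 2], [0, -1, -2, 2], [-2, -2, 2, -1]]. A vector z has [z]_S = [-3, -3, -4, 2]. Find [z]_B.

[19, -48, 13, -33]

First [z]_C = P [z]_S = [0, 5, -14, -5].
Then [z]_B = Q [z]_C = [19, -48, 13, -33].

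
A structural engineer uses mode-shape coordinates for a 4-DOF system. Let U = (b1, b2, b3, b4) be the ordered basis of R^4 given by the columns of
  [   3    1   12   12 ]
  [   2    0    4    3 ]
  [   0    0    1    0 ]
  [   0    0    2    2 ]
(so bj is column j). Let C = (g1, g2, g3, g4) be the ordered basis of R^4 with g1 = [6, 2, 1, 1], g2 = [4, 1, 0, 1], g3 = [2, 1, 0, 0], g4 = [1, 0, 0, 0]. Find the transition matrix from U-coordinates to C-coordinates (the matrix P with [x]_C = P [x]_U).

[[0, 0, 1, 0], [0, 0, 1, 2], [2, 0, 1, 1], [-1, 1, 0, 2]]

Take x = bj: its U-coordinates are the j-th standard unit vector, so P e_j — column j of P — equals [bj]_C.
b1 = 0·g1 + 0·g2 + 2g3 - g4, giving column 1 = [0, 0, 2, -1]; repeating for each j gives P = [[0, 0, 1, 0], [0, 0, 1, 2], [2, 0, 1, 1], [-1, 1, 0, 2]].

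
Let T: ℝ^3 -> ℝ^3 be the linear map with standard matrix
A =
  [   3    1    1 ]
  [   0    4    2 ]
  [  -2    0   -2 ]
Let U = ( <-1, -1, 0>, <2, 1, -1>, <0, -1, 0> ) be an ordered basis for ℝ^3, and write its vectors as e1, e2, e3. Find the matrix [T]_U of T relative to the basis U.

[[0, -2, 1], [-2, 2, 0], [2, 2, 3]]

Let P have columns e1, ..., e3. Then [T]_U = P^(-1) A P.
Here det P = 1, so P^(-1) is integer; computing A P first and then P^(-1)(A P) gives [[0, -2, 1], [-2, 2, 0], [2, 2, 3]].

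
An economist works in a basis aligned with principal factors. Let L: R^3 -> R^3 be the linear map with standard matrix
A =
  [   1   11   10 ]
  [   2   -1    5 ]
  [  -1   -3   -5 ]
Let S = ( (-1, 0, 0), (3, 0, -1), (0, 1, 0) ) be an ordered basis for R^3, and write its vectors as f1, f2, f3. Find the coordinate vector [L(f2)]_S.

Column 2 of [L]_S is the S-coordinate vector of L(f2).
In standard coordinates L(f2) = A f2 = (-7, 1, 2).
Converting to S: (-7, 1, 2) = f1 - 2f2 + f3, so the coordinate vector is (1, -2, 1).

(1, -2, 1)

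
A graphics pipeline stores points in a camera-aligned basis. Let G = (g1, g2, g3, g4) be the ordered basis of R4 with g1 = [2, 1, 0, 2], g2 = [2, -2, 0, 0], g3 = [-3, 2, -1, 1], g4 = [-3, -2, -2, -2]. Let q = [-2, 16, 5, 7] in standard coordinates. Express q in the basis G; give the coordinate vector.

Write q = c_1 g1 + ... + c_4 g4 and solve for the c_i.
Row-reducing the augmented matrix [M | q] gives c = (0, -4, 1, -3).
Check: 0·g1 - 4g2 + g3 - 3g4 = [-2, 16, 5, 7].

[0, -4, 1, -3]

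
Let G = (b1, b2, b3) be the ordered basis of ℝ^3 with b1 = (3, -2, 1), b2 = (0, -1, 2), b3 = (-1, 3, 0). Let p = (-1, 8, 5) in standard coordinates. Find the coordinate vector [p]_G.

(1, 2, 4)

Write p = c_1 b1 + ... + c_3 b3 and solve for the c_i.
Row-reducing the augmented matrix [M | p] gives c = (1, 2, 4).
Check: b1 + 2b2 + 4b3 = (-1, 8, 5).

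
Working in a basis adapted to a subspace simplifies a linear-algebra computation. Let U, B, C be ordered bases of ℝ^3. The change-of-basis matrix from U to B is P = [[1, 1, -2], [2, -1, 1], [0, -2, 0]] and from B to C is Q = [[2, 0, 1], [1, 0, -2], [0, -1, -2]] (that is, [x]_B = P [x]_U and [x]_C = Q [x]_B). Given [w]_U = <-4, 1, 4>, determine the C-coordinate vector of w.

<-24, -7, 9>

First [w]_B = P [w]_U = <-11, -5, -2>.
Then [w]_C = Q [w]_B = <-24, -7, 9>.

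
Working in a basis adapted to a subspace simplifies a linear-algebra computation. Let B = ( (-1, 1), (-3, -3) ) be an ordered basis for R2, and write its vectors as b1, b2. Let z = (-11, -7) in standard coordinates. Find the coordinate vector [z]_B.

(2, 3)

We seek scalars with c_1 b1 + c_2 b2 = z; equivalently solve M c = z where the columns of M are b1, b2.
System: -c_1 - 3c_2 = -11, c_1 - 3c_2 = -7; solving gives c_1 = 2, c_2 = 3.
Check: 2b1 + 3b2 = (-11, -7).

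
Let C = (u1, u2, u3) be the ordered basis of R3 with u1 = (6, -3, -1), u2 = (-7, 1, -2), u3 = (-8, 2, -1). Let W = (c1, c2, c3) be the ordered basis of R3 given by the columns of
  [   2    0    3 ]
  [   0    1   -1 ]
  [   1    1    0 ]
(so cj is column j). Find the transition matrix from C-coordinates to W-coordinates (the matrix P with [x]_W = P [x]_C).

Column j of P is [uj]_W, since P maps C-coordinates to W-coordinates.
Expressing u1 in W: u1 = 0·c1 - c2 + 2c3, so column 1 of P is (0, -1, 2).
Doing the same for each uj gives P = [[0, -2, -1], [-1, 0, 0], [2, -1, -2]].

[[0, -2, -1], [-1, 0, 0], [2, -1, -2]]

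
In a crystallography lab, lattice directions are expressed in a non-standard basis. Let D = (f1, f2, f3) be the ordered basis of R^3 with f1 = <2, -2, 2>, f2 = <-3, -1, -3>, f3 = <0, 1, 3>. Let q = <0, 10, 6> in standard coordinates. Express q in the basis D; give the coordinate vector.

[q]_D is the unique c with M c = q, where M has columns f1, ..., f3.
Solving this 3x3 system gives c = (-3, -2, 2).
Check: -3f1 - 2f2 + 2f3 = <0, 10, 6>.

<-3, -2, 2>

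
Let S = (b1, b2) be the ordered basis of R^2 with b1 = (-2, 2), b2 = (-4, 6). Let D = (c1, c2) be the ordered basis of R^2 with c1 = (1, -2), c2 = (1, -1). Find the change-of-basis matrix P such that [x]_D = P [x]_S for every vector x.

Take x = bj: its S-coordinates are the j-th standard unit vector, so P e_j — column j of P — equals [bj]_D.
b1 = 0·c1 - 2c2, giving column 1 = (0, -2); repeating for each j gives P = [[0, -2], [-2, -2]].

[[0, -2], [-2, -2]]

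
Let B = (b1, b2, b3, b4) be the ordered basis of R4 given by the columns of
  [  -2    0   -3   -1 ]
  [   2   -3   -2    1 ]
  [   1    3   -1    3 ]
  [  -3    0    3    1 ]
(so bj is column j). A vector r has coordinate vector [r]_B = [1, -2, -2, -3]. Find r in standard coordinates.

[7, 9, -12, -12]

The coordinates say r = b1 - 2b2 - 2b3 - 3b4; adding the scaled basis vectors gives [7, 9, -12, -12].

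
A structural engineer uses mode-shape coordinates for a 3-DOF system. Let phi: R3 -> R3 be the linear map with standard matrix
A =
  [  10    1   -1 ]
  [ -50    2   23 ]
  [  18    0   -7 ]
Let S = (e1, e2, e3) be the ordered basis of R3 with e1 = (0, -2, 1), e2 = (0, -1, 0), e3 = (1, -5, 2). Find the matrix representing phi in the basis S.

With P the matrix whose columns are e1, ..., e3, [phi]_S = P^(-1) A P.
Column by column: phi(e1) = A e1 = (-3, 19, -7); its S-coordinates (-1, -2, -3) give column 1.
Continuing for each basis vector yields [phi]_S = [[-1, 2, -2], [-2, 3, 3], [-3, -1, 3]].

[[-1, 2, -2], [-2, 3, 3], [-3, -1, 3]]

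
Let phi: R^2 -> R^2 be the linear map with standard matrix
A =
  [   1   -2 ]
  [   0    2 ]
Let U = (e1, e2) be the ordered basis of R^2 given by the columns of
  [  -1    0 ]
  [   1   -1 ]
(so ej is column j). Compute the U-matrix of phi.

[[3, -2], [1, 0]]

With P the matrix whose columns are e1, e2, [phi]_U = P^(-1) A P.
Column by column: phi(e1) = A e1 = (-3, 2); its U-coordinates (3, 1) give column 1.
Continuing for each basis vector yields [phi]_U = [[3, -2], [1, 0]].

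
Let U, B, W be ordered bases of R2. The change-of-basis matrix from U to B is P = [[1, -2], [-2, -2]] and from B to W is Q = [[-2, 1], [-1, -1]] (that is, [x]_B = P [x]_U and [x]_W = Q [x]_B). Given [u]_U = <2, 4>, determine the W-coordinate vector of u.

<0, 18>

First [u]_B = P [u]_U = <-6, -12>.
Then [u]_W = Q [u]_B = <0, 18>.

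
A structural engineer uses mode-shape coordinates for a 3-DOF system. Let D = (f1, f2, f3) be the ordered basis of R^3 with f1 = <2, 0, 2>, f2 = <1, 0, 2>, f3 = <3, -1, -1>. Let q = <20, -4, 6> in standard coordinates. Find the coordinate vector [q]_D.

<3, 2, 4>

Write q = c_1 f1 + ... + c_3 f3 and solve for the c_i.
Row-reducing the augmented matrix [M | q] gives c = (3, 2, 4).
Check: 3f1 + 2f2 + 4f3 = <20, -4, 6>.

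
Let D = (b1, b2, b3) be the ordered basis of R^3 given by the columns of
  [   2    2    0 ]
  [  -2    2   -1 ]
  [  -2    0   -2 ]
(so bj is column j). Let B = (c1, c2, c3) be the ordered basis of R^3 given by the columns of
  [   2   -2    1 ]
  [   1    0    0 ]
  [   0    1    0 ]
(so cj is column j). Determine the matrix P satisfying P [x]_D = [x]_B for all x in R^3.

[[-2, 2, -1], [-2, 0, -2], [2, -2, -2]]

Take x = bj: its D-coordinates are the j-th standard unit vector, so P e_j — column j of P — equals [bj]_B.
b1 = -2c1 - 2c2 + 2c3, giving column 1 = <-2, -2, 2>; repeating for each j gives P = [[-2, 2, -1], [-2, 0, -2], [2, -2, -2]].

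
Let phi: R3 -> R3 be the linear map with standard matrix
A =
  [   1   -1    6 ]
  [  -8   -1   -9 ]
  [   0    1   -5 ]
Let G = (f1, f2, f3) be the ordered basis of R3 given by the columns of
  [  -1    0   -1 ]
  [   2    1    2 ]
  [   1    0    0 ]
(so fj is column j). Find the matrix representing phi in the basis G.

[[-3, 1, 2], [3, -3, 0], [0, 0, 1]]

The j-th column of [phi]_G is [phi(fj)]_G.
phi(f1) = A f1 = [3, -3, -3] = -3f1 + 3f2 + 0·f3, so column 1 is [-3, 3, 0].
Repeating for f2, f3 and assembling the columns gives [[-3, 1, 2], [3, -3, 0], [0, 0, 1]].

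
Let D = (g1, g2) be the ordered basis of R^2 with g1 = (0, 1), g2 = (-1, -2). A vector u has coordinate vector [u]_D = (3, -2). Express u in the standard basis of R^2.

u = M [u]_D, where M has columns g1, g2.
Carrying out the matrix-vector product, u = (2, 7).

(2, 7)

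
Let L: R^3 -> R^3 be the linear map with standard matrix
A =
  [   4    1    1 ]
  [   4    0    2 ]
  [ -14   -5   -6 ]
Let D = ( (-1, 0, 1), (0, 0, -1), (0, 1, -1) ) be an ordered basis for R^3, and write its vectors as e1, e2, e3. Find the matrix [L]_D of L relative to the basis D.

[[3, 1, 0], [-3, -3, 1], [-2, -2, -2]]

The j-th column of [L]_D is [L(ej)]_D.
L(e1) = A e1 = (-3, -2, 8) = 3e1 - 3e2 - 2e3, so column 1 is (3, -3, -2).
Repeating for e2, e3 and assembling the columns gives [[3, 1, 0], [-3, -3, 1], [-2, -2, -2]].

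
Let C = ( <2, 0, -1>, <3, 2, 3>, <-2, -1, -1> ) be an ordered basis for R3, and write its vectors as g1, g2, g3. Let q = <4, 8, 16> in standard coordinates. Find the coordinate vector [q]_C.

<-4, 4, 0>

We seek scalars with c_1 g1 + ... + c_3 g3 = q; equivalently solve M c = q where the columns of M are g1, ..., g3.
Row-reducing the augmented matrix [M | q] gives c = (-4, 4, 0).
Check: -4g1 + 4g2 + 0·g3 = <4, 8, 16>.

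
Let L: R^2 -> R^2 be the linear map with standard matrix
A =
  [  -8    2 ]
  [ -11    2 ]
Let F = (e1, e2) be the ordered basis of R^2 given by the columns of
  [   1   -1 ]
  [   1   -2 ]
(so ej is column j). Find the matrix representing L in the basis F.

Let P have columns e1, e2. Then [L]_F = P^(-1) A P.
Here det P = -1, so P^(-1) is integer; computing A P first and then P^(-1)(A P) gives [[-3, 1], [3, -3]].

[[-3, 1], [3, -3]]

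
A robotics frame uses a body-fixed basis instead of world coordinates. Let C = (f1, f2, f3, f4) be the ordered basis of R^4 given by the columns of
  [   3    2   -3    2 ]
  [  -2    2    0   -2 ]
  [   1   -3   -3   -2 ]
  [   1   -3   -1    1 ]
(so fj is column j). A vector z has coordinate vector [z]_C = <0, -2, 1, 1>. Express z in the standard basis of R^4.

<-5, -6, 1, 6>

The coordinates say z = 0·f1 - 2f2 + f3 + f4; adding the scaled basis vectors gives <-5, -6, 1, 6>.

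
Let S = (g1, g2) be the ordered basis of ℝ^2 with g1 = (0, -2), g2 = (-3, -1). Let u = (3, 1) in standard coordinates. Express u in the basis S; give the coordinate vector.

(0, -1)

[u]_S is the unique c with M c = u, where M has columns g1, g2.
System: 0c_1 - 3c_2 = 3, -2c_1 - c_2 = 1; solving gives c_1 = 0, c_2 = -1.
Check: 0·g1 - g2 = (3, 1).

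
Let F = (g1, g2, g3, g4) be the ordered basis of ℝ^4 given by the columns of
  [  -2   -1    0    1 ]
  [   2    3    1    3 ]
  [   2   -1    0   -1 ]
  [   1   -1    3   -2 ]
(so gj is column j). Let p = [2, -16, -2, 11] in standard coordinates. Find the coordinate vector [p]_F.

[-3, 0, 2, -4]

Write p = c_1 g1 + ... + c_4 g4 and solve for the c_i.
Gaussian elimination on [M | p] yields c = (-3, 0, 2, -4).
Check: -3g1 + 0·g2 + 2g3 - 4g4 = [2, -16, -2, 11].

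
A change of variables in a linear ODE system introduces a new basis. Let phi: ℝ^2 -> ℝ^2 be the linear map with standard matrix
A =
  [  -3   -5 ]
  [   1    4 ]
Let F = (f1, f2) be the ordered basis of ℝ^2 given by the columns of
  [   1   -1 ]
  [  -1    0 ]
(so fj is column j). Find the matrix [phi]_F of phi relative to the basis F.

Let P have columns f1, f2. Then [phi]_F = P^(-1) A P.
Here det P = -1, so P^(-1) is integer; computing A P first and then P^(-1)(A P) gives [[3, 1], [1, -2]].

[[3, 1], [1, -2]]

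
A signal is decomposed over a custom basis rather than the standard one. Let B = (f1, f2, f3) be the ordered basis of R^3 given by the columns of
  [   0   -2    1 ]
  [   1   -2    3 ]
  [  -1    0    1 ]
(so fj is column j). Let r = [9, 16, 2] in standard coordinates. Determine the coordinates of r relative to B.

We seek scalars with c_1 f1 + ... + c_3 f3 = r; equivalently solve M c = r where the columns of M are f1, ..., f3.
Gaussian elimination on [M | r] yields c = (1, -3, 3).
Check: f1 - 3f2 + 3f3 = [9, 16, 2].

[1, -3, 3]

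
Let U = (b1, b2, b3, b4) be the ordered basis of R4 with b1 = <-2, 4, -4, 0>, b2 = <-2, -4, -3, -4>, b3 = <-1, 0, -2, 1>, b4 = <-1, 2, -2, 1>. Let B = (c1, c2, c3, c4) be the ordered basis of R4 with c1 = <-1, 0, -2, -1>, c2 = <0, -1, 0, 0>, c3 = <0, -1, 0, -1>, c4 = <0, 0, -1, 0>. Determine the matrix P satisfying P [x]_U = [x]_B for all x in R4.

[[2, 2, 1, 1], [-2, 2, 2, 0], [-2, 2, -2, -2], [0, -1, 0, 0]]

Take x = bj: its U-coordinates are the j-th standard unit vector, so P e_j — column j of P — equals [bj]_B.
b1 = 2c1 - 2c2 - 2c3 + 0·c4, giving column 1 = <2, -2, -2, 0>; repeating for each j gives P = [[2, 2, 1, 1], [-2, 2, 2, 0], [-2, 2, -2, -2], [0, -1, 0, 0]].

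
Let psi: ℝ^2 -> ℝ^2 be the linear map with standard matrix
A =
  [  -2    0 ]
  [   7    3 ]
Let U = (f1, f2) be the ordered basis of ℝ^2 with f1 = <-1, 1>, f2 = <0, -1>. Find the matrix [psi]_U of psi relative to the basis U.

With P the matrix whose columns are f1, f2, [psi]_U = P^(-1) A P.
Column by column: psi(f1) = A f1 = <2, -4>; its U-coordinates <-2, 2> give column 1.
Continuing for each basis vector yields [psi]_U = [[-2, 0], [2, 3]].

[[-2, 0], [2, 3]]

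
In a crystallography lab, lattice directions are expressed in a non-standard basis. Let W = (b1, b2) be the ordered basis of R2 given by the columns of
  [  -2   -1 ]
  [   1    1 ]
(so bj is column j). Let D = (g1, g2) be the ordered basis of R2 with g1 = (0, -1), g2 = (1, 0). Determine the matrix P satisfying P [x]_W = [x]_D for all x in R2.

Take x = bj: its W-coordinates are the j-th standard unit vector, so P e_j — column j of P — equals [bj]_D.
b1 = -g1 - 2g2, giving column 1 = (-1, -2); repeating for each j gives P = [[-1, -1], [-2, -1]].

[[-1, -1], [-2, -1]]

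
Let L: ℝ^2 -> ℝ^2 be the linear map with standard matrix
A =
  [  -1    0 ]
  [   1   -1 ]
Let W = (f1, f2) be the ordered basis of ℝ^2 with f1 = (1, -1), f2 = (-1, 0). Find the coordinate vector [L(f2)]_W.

(1, 0)

Column 2 of [L]_W is the W-coordinate vector of L(f2).
In standard coordinates L(f2) = A f2 = (1, -1).
Converting to W: (1, -1) = f1 + 0·f2, so the coordinate vector is (1, 0).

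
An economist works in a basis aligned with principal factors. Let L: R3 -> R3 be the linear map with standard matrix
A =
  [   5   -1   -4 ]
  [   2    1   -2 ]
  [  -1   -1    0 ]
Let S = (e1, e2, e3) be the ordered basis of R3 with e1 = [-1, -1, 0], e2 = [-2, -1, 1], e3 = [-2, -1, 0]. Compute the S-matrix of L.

[[2, 1, 1], [2, 3, 3], [-1, 3, 1]]

Let P have columns e1, ..., e3. Then [L]_S = P^(-1) A P.
Here det P = 1, so P^(-1) is integer; computing A P first and then P^(-1)(A P) gives [[2, 1, 1], [2, 3, 3], [-1, 3, 1]].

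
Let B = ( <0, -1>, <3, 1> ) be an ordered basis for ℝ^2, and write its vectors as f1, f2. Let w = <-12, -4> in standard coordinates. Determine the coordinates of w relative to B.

[w]_B is the unique c with M c = w, where M has columns f1, f2.
System: 0c_1 + 3c_2 = -12, -c_1 + c_2 = -4; solving gives c_1 = 0, c_2 = -4.
Check: 0·f1 - 4f2 = <-12, -4>.

<0, -4>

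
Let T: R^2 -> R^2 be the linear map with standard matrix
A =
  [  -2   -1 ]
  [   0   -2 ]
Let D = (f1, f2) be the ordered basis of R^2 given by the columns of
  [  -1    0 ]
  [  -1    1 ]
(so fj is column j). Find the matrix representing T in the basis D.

The j-th column of [T]_D is [T(fj)]_D.
T(f1) = A f1 = <3, 2> = -3f1 - f2, so column 1 is <-3, -1>.
Repeating for f2 and assembling the columns gives [[-3, 1], [-1, -1]].

[[-3, 1], [-1, -1]]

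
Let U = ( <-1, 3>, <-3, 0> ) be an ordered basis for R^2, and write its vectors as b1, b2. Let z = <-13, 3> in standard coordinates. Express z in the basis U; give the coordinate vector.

[z]_U is the unique c with M c = z, where M has columns b1, b2.
System: -c_1 - 3c_2 = -13, 3c_1 + 0c_2 = 3; solving gives c_1 = 1, c_2 = 4.
Check: b1 + 4b2 = <-13, 3>.

<1, 4>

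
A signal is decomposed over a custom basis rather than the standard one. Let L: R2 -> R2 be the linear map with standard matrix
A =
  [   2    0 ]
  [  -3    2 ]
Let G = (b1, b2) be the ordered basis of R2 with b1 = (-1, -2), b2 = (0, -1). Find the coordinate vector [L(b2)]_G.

Column 2 of [L]_G is the G-coordinate vector of L(b2).
In standard coordinates L(b2) = A b2 = (0, -2).
Converting to G: (0, -2) = 0·b1 + 2b2, so the coordinate vector is (0, 2).

(0, 2)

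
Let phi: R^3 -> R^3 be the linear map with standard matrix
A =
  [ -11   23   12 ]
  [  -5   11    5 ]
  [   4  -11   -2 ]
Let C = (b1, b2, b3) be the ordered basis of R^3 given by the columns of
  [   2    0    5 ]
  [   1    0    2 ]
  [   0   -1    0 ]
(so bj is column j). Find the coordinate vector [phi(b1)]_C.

Compute phi(b1) = A b1 = (1, 1, -3) in standard coordinates.
Then write this in C-coordinates: solve for y in y_1 b1 + ... + y_3 b3 = (1, 1, -3).
This gives y = (3, 3, -1), which is column 1 of [phi]_C.

(3, 3, -1)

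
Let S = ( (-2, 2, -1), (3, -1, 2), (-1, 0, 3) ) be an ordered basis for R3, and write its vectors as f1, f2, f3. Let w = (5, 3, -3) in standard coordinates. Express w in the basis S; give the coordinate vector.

(3, 3, -2)

We seek scalars with c_1 f1 + ... + c_3 f3 = w; equivalently solve M c = w where the columns of M are f1, ..., f3.
Gaussian elimination on [M | w] yields c = (3, 3, -2).
Check: 3f1 + 3f2 - 2f3 = (5, 3, -3).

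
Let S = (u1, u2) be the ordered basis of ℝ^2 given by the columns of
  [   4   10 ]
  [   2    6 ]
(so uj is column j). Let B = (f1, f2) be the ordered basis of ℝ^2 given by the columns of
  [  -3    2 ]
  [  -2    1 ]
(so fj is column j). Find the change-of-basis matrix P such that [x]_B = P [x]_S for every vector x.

Let M have columns uj and N have columns fj. Then for every x, N [x]_B = x = M [x]_S, so P = N^(-1) M.
Since det N = 1, N^(-1) has integer entries; multiplying gives P = [[0, -2], [2, 2]].

[[0, -2], [2, 2]]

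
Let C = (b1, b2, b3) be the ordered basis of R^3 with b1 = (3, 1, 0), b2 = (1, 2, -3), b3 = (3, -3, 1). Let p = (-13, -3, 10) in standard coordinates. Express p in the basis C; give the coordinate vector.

(-1, -4, -2)

[p]_C is the unique c with M c = p, where M has columns b1, ..., b3.
Solving this 3x3 system gives c = (-1, -4, -2).
Check: -b1 - 4b2 - 2b3 = (-13, -3, 10).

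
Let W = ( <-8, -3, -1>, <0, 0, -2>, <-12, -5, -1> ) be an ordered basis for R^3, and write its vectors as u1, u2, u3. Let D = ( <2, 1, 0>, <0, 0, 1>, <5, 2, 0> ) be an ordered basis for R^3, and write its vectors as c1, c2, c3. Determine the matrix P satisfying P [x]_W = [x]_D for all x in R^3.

[[1, 0, -1], [-1, -2, -1], [-2, 0, -2]]

Let M have columns uj and N have columns cj. Then for every x, N [x]_D = x = M [x]_W, so P = N^(-1) M.
Since det N = 1, N^(-1) has integer entries; multiplying gives P = [[1, 0, -1], [-1, -2, -1], [-2, 0, -2]].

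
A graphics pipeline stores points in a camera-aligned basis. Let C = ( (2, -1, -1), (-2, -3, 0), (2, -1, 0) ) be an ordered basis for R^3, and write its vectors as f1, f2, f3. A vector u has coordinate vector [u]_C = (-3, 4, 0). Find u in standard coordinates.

(-14, -9, 3)

u = M [u]_C, where M has columns f1, ..., f3.
Carrying out the matrix-vector product, u = (-14, -9, 3).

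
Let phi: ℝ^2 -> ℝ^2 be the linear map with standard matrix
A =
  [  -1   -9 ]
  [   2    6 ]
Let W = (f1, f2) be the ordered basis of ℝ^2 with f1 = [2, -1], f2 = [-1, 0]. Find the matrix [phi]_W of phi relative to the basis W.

With P the matrix whose columns are f1, f2, [phi]_W = P^(-1) A P.
Column by column: phi(f1) = A f1 = [7, -2]; its W-coordinates [2, -3] give column 1.
Continuing for each basis vector yields [phi]_W = [[2, 2], [-3, 3]].

[[2, 2], [-3, 3]]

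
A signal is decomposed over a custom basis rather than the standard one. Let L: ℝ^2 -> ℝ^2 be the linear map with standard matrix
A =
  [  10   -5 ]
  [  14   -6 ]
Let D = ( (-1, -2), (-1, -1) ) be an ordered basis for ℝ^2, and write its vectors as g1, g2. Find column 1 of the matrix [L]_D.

(2, -2)

Column 1 of [L]_D is the D-coordinate vector of L(g1).
In standard coordinates L(g1) = A g1 = (0, -2).
Converting to D: (0, -2) = 2g1 - 2g2, so the coordinate vector is (2, -2).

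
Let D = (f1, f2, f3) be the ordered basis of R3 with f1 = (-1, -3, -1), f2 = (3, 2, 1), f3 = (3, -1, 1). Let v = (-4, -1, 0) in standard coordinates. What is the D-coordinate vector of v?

(-2, -3, 1)

[v]_D is the unique c with M c = v, where M has columns f1, ..., f3.
Gaussian elimination on [M | v] yields c = (-2, -3, 1).
Check: -2f1 - 3f2 + f3 = (-4, -1, 0).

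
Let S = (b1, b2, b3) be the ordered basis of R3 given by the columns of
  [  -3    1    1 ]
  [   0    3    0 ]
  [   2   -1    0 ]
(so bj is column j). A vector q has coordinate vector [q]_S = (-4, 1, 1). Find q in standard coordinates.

The coordinates say q = -4b1 + b2 + b3; adding the scaled basis vectors gives (14, 3, -9).

(14, 3, -9)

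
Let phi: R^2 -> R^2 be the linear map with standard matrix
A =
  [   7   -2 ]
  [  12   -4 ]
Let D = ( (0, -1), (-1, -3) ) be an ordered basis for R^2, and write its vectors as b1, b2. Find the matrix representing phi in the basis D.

[[2, -3], [-2, 1]]

Let P have columns b1, b2. Then [phi]_D = P^(-1) A P.
Here det P = -1, so P^(-1) is integer; computing A P first and then P^(-1)(A P) gives [[2, -3], [-2, 1]].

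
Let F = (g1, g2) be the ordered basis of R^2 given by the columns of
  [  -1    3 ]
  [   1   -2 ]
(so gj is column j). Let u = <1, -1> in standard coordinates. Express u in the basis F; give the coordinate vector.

Write u = c_1 g1 + c_2 g2 and solve for the c_i.
System: -c_1 + 3c_2 = 1, c_1 - 2c_2 = -1; solving gives c_1 = -1, c_2 = 0.
Check: -g1 + 0·g2 = <1, -1>.

<-1, 0>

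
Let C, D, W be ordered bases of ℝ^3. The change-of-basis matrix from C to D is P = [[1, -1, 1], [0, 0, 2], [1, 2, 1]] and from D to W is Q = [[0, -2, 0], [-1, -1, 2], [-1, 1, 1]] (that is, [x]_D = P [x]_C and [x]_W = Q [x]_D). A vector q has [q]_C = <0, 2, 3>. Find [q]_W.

<-12, 7, 12>

First [q]_D = P [q]_C = <1, 6, 7>.
Then [q]_W = Q [q]_D = <-12, 7, 12>.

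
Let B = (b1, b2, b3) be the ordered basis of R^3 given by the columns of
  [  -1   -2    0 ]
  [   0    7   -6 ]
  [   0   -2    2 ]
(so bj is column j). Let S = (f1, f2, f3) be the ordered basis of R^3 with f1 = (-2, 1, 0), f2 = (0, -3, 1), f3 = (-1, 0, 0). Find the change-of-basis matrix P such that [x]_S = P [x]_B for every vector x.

Column j of P is [bj]_S, since P maps B-coordinates to S-coordinates.
Expressing b1 in S: b1 = 0·f1 + 0·f2 + f3, so column 1 of P is (0, 0, 1).
Doing the same for each bj gives P = [[0, 1, 0], [0, -2, 2], [1, 0, 0]].

[[0, 1, 0], [0, -2, 2], [1, 0, 0]]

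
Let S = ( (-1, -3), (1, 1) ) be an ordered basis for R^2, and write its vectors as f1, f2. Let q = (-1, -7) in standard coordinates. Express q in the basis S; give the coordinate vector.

We seek scalars with c_1 f1 + c_2 f2 = q; equivalently solve M c = q where the columns of M are f1, f2.
System: -c_1 + c_2 = -1, -3c_1 + c_2 = -7; solving gives c_1 = 3, c_2 = 2.
Check: 3f1 + 2f2 = (-1, -7).

(3, 2)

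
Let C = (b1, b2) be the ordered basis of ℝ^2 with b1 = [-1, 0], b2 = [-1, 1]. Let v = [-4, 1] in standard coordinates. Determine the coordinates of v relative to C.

We seek scalars with c_1 b1 + c_2 b2 = v; equivalently solve M c = v where the columns of M are b1, b2.
System: -c_1 - c_2 = -4, 0c_1 + c_2 = 1; solving gives c_1 = 3, c_2 = 1.
Check: 3b1 + b2 = [-4, 1].

[3, 1]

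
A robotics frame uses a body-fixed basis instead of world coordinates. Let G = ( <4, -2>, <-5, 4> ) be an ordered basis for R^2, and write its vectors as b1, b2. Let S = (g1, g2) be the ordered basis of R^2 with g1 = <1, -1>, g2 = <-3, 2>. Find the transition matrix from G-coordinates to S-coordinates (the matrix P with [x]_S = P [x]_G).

[[-2, -2], [-2, 1]]

Take x = bj: its G-coordinates are the j-th standard unit vector, so P e_j — column j of P — equals [bj]_S.
b1 = -2g1 - 2g2, giving column 1 = <-2, -2>; repeating for each j gives P = [[-2, -2], [-2, 1]].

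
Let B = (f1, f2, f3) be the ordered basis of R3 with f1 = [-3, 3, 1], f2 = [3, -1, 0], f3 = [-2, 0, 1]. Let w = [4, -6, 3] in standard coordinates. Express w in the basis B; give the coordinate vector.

[-1, 3, 4]

We seek scalars with c_1 f1 + ... + c_3 f3 = w; equivalently solve M c = w where the columns of M are f1, ..., f3.
Solving this 3x3 system gives c = (-1, 3, 4).
Check: -f1 + 3f2 + 4f3 = [4, -6, 3].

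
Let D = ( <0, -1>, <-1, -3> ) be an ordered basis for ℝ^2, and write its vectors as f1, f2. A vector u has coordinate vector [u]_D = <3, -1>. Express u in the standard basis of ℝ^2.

<1, 0>

The coordinates say u = 3f1 - f2; adding the scaled basis vectors gives <1, 0>.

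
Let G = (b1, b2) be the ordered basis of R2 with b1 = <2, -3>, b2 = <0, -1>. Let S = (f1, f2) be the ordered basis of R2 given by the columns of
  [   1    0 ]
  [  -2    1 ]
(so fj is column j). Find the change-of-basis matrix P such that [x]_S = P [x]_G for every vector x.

[[2, 0], [1, -1]]

Take x = bj: its G-coordinates are the j-th standard unit vector, so P e_j — column j of P — equals [bj]_S.
b1 = 2f1 + f2, giving column 1 = <2, 1>; repeating for each j gives P = [[2, 0], [1, -1]].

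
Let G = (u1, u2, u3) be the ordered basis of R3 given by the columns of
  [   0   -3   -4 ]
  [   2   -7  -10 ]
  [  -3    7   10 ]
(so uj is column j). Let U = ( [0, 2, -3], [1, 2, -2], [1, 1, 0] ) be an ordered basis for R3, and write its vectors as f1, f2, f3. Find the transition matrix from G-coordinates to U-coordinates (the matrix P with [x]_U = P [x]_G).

Column j of P is [uj]_U, since P maps G-coordinates to U-coordinates.
Expressing u1 in U: u1 = f1 + 0·f2 + 0·f3, so column 1 of P is [1, 0, 0].
Doing the same for each uj gives P = [[1, -1, -2], [0, -2, -2], [0, -1, -2]].

[[1, -1, -2], [0, -2, -2], [0, -1, -2]]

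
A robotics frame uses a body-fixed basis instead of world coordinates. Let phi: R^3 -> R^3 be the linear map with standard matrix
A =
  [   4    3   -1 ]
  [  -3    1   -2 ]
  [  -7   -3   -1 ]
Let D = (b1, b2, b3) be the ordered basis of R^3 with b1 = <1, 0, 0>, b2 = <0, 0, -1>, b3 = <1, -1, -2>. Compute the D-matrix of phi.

[[1, 3, 3], [1, 3, 2], [3, -2, 0]]

With P the matrix whose columns are b1, ..., b3, [phi]_D = P^(-1) A P.
Column by column: phi(b1) = A b1 = <4, -3, -7>; its D-coordinates <1, 1, 3> give column 1.
Continuing for each basis vector yields [phi]_D = [[1, 3, 3], [1, 3, 2], [3, -2, 0]].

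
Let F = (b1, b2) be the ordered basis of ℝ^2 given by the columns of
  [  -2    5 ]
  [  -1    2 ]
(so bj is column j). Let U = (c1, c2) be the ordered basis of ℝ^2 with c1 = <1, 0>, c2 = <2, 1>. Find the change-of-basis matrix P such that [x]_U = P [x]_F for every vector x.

[[0, 1], [-1, 2]]

Let M have columns bj and N have columns cj. Then for every x, N [x]_U = x = M [x]_F, so P = N^(-1) M.
Since det N = 1, N^(-1) has integer entries; multiplying gives P = [[0, 1], [-1, 2]].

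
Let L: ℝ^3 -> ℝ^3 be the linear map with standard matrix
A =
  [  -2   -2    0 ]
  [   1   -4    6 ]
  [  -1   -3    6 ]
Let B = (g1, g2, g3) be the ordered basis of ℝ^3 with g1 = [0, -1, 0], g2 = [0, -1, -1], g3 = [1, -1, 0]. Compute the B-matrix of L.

With P the matrix whose columns are g1, ..., g3, [L]_B = P^(-1) A P.
Column by column: L(g1) = A g1 = [2, 4, 3]; its B-coordinates [-3, -3, 2] give column 1.
Continuing for each basis vector yields [L]_B = [[-3, -3, -3], [-3, 3, -2], [2, 2, 0]].

[[-3, -3, -3], [-3, 3, -2], [2, 2, 0]]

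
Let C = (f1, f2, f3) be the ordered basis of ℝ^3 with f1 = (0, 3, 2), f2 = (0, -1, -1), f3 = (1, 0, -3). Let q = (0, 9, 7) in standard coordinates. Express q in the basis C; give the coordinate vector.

Write q = c_1 f1 + ... + c_3 f3 and solve for the c_i.
Solving this 3x3 system gives c = (2, -3, 0).
Check: 2f1 - 3f2 + 0·f3 = (0, 9, 7).

(2, -3, 0)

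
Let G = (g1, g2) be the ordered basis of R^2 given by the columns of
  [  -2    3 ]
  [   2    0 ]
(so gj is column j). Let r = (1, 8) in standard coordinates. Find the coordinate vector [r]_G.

(4, 3)

We seek scalars with c_1 g1 + c_2 g2 = r; equivalently solve M c = r where the columns of M are g1, g2.
System: -2c_1 + 3c_2 = 1, 2c_1 + 0c_2 = 8; solving gives c_1 = 4, c_2 = 3.
Check: 4g1 + 3g2 = (1, 8).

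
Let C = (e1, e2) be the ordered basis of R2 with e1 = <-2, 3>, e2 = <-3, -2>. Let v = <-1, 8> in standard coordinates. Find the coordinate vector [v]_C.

We seek scalars with c_1 e1 + c_2 e2 = v; equivalently solve M c = v where the columns of M are e1, e2.
System: -2c_1 - 3c_2 = -1, 3c_1 - 2c_2 = 8; solving gives c_1 = 2, c_2 = -1.
Check: 2e1 - e2 = <-1, 8>.

<2, -1>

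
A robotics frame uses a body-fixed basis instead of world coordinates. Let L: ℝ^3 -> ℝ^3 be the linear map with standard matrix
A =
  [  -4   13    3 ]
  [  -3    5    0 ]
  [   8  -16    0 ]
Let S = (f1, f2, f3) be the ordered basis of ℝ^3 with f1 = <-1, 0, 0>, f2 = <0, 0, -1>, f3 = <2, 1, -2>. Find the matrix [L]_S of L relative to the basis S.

The j-th column of [L]_S is [L(fj)]_S.
L(f1) = A f1 = <4, 3, -8> = 2f1 + 2f2 + 3f3, so column 1 is <2, 2, 3>.
Repeating for f2, f3 and assembling the columns gives [[2, 3, -1], [2, 0, 2], [3, 0, -1]].

[[2, 3, -1], [2, 0, 2], [3, 0, -1]]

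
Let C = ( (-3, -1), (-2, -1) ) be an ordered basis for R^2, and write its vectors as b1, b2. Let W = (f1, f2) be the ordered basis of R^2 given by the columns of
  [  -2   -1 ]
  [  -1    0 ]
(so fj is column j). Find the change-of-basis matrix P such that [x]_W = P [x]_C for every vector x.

Column j of P is [bj]_W, since P maps C-coordinates to W-coordinates.
Expressing b1 in W: b1 = f1 + f2, so column 1 of P is (1, 1).
Doing the same for each bj gives P = [[1, 1], [1, 0]].

[[1, 1], [1, 0]]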